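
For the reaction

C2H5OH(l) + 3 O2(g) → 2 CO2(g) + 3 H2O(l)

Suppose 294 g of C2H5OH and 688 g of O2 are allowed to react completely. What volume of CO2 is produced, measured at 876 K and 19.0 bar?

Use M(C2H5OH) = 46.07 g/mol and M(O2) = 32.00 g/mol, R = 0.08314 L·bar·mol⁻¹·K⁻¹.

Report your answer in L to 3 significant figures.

n(C2H5OH) = 294 / 46.07 = 6.382 mol
n(O2) = 688 / 32.00 = 21.50 mol
For 6.382 mol C2H5OH, stoichiometry requires (3/1) × 6.382 = 19.15 mol O2; 21.50 mol is available, so C2H5OH is limiting.
n(CO2) = (2/1) × 6.382 = 12.76 mol
V(CO2) = nRT/P = 12.76 × 0.08314 × 876 / 19.0 = 48.91 L

48.9 L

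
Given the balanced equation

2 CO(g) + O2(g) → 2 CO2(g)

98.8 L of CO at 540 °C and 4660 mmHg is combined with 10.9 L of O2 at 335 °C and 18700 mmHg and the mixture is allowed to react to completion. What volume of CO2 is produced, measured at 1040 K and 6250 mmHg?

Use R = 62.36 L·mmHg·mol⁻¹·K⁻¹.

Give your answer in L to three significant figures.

n(CO) = PV/RT = (4660 × 98.8) / (62.36 × 813.15) = 9.080 mol
n(O2) = PV/RT = (18700 × 10.9) / (62.36 × 608.15) = 5.375 mol
For 9.080 mol CO, stoichiometry requires (1/2) × 9.080 = 4.540 mol O2; 5.375 mol is available, so CO is limiting.
n(CO2) = (2/2) × 9.080 = 9.080 mol
V(CO2) = nRT/P = 9.080 × 62.36 × 1040 / 6250 = 94.22 L

94.2 L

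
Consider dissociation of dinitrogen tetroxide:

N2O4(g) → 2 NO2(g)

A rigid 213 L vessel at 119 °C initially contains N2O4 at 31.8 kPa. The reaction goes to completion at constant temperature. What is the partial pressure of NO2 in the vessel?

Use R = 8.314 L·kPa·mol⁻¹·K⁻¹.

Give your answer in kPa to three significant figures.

n(N2O4)₀ = PV/RT = (31.8 × 213) / (8.314 × 392.15) = 2.078 mol
n(NO2) = (2/1) × 2.078 = 4.156 mol
P(NO2) = nRT/V = 4.156 × 8.314 × 392.15 / 213 = 63.61 kPa

63.6 kPa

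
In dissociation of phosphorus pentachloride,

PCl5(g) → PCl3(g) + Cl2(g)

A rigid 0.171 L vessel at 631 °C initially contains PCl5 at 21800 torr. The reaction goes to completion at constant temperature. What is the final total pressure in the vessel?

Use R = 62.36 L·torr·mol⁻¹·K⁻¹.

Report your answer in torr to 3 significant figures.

43600 torr

Since T and V are fixed, P_final/P_initial = n_final/n_initial = 2/1.
P_final = (2/1) × 21800 = 43600 torr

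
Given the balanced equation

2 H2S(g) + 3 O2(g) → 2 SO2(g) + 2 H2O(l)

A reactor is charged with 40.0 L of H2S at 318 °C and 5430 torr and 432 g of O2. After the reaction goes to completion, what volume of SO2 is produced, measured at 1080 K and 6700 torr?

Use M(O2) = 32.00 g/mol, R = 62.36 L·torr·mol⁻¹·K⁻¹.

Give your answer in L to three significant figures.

n(H2S) = PV/RT = (5430 × 40.0) / (62.36 × 591.15) = 5.892 mol
n(O2) = 432 / 32.00 = 13.50 mol
For 5.892 mol H2S, stoichiometry requires (3/2) × 5.892 = 8.838 mol O2; 13.50 mol is available, so H2S is limiting.
n(SO2) = (2/2) × 5.892 = 5.892 mol
V(SO2) = nRT/P = 5.892 × 62.36 × 1080 / 6700 = 59.23 L

59.2 L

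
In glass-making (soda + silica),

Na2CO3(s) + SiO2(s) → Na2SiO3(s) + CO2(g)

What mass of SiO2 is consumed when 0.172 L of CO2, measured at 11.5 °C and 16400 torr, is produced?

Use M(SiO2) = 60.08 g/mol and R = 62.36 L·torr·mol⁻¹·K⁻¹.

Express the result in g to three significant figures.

9.55 g

n(CO2) = PV/RT = (16400 × 0.172) / (62.36 × 284.65) = 0.1589 mol
n(SiO2) = (1/1) × 0.1589 = 0.1589 mol
m(SiO2) = 0.1589 × 60.08 = 9.547 g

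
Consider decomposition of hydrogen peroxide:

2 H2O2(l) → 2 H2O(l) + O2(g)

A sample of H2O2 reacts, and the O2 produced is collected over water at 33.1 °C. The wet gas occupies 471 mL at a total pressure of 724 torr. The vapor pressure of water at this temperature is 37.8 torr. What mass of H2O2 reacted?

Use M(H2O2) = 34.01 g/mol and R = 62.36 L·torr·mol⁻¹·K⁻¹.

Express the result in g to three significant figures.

1.15 g

P(O2) = 724 − 37.8 = 686.2 torr
n(O2) = PV/RT = (686.2 × 0.4710) / (62.36 × 306.25) = 0.01692 mol
n(H2O2) = (2/1) × 0.01692 = 0.03384 mol
m(H2O2) = 0.03384 × 34.01 = 1.151 g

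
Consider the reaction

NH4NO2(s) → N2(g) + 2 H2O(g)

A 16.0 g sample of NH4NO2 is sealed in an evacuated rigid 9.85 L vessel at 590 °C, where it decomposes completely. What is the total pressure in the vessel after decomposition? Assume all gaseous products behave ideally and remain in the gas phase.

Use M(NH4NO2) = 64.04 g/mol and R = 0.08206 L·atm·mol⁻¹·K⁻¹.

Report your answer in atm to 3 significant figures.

5.39 atm

n(NH4NO2) = 16.0 / 64.04 = 0.2498 mol
n(gas produced) = (3/1) × 0.2498 = 0.7494 mol
P = nRT/V = 0.7494 × 0.08206 × 863.15 / 9.85 = 5.389 atm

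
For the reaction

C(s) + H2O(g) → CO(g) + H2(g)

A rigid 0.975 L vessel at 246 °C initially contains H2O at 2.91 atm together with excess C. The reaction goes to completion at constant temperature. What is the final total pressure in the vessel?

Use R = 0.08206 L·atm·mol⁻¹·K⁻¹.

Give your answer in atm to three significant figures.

5.82 atm

Rigid vessel, constant T ⇒ P scales with total gas moles (1 → 2).
P_final = (2/1) × 2.91 = 5.820 atm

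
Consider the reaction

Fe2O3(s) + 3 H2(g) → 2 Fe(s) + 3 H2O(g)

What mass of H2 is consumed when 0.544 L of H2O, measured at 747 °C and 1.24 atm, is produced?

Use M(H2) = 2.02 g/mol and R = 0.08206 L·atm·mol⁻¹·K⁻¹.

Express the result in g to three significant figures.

n(H2O) = PV/RT = (1.24 × 0.544) / (0.08206 × 1020.15) = 0.008058 mol
n(H2) = (3/3) × 0.008058 = 0.008058 mol
m(H2) = 0.008058 × 2.02 = 0.01628 g

0.0163 g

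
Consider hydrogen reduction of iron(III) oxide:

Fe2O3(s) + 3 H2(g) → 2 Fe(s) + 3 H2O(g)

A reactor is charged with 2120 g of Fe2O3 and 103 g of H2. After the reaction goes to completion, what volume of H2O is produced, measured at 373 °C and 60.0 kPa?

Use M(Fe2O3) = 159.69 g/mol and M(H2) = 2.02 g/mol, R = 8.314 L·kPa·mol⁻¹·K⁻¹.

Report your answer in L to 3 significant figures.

3570 L

n(Fe2O3) = 2120 / 159.69 = 13.28 mol
n(H2) = 103 / 2.02 = 50.99 mol
For 13.28 mol Fe2O3, stoichiometry requires (3/1) × 13.28 = 39.84 mol H2; 50.99 mol is available, so Fe2O3 is limiting.
n(H2O) = (3/1) × 13.28 = 39.84 mol
V(H2O) = nRT/P = 39.84 × 8.314 × 646.15 / 60.0 = 3567 L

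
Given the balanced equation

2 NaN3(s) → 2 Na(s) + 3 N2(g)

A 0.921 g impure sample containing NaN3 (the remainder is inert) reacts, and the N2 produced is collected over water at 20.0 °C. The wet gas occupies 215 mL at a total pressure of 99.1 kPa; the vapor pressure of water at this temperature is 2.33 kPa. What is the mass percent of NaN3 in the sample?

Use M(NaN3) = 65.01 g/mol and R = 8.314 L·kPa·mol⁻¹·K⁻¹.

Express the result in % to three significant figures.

40.2 %

P(N2) = 99.1 − 2.33 = 96.77 kPa
n(N2) = PV/RT = (96.77 × 0.2150) / (8.314 × 293.15) = 0.008536 mol
n(NaN3) = (2/3) × 0.008536 = 0.005691 mol
m(NaN3) = 0.005691 × 65.01 = 0.3700 g
%NaN3 = 0.3700 / 0.921 × 100 = 40.17%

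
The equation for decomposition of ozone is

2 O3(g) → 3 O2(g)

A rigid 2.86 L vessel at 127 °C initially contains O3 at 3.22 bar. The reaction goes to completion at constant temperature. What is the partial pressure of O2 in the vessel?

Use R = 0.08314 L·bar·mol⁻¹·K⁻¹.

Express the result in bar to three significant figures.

n(O3)₀ = PV/RT = (3.22 × 2.86) / (0.08314 × 400.15) = 0.2768 mol
n(O2) = (3/2) × 0.2768 = 0.4152 mol
P(O2) = nRT/V = 0.4152 × 0.08314 × 400.15 / 2.86 = 4.830 bar

4.83 bar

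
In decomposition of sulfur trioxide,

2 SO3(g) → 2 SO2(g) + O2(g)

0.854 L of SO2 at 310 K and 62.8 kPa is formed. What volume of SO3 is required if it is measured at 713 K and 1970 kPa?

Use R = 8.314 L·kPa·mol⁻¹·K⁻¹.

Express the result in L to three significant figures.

0.0626 L

n(SO2) = PV/RT = (62.8 × 0.854) / (8.314 × 310) = 0.02081 mol
n(SO3) = (2/2) × 0.02081 = 0.02081 mol
V = nRT/P = 0.02081 × 8.314 × 713 / 1970 = 0.06262 L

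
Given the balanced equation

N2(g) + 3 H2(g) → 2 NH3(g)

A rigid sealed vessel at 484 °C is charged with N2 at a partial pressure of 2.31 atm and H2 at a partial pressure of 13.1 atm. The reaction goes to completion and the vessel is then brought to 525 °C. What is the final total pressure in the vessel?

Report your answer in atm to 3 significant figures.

At constant V, partial pressures at 484 °C are proportional to moles, so apply stoichiometry directly to pressures.
P(H2) required for 2.31 atm of N2 = (3/1) × 2.31 = 6.930 atm; available 13.1 atm, so N2 is limiting.
P(H2) remaining = 13.1 − (3/1) × 2.31 = 6.170 atm
P(gaseous products) = (2)/1 × 2.31 = 4.620 atm
P_total at 484 °C = 6.170 + 4.620 = 10.79 atm
Scaling to 525 °C: P = 10.79 × 798.15/757.15 = 11.37 atm

11.4 atm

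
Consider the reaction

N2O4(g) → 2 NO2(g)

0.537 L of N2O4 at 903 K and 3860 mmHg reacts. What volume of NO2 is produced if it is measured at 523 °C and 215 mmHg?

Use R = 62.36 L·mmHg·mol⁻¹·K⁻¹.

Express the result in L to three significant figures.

n(N2O4) = PV/RT = (3860 × 0.537) / (62.36 × 903) = 0.03681 mol
n(NO2) = (2/1) × 0.03681 = 0.07362 mol
V = nRT/P = 0.07362 × 62.36 × 796.15 / 215 = 17.00 L

17.0 L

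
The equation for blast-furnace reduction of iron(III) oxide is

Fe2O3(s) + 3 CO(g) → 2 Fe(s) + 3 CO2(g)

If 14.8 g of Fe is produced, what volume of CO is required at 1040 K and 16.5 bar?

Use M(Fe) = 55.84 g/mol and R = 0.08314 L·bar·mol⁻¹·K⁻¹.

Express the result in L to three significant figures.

2.08 L

n(Fe) = 14.80 / 55.84 = 0.2650 mol
n(CO) = (3/2) × 0.2650 = 0.3975 mol
V = nRT/P = 0.3975 × 0.08314 × 1040 / 16.5 = 2.083 L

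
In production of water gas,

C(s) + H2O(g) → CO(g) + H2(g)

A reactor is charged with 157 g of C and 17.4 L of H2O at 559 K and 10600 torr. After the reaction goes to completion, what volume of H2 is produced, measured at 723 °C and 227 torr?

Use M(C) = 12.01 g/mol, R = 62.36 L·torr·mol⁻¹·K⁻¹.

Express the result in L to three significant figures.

1450 L

n(C) = 157 / 12.01 = 13.07 mol
n(H2O) = PV/RT = (10600 × 17.4) / (62.36 × 559) = 5.291 mol
For 13.07 mol C, stoichiometry requires (1/1) × 13.07 = 13.07 mol H2O; 5.291 mol is available, so H2O is limiting.
n(H2) = (1/1) × 5.291 = 5.291 mol
V(H2) = nRT/P = 5.291 × 62.36 × 996.15 / 227 = 1448 L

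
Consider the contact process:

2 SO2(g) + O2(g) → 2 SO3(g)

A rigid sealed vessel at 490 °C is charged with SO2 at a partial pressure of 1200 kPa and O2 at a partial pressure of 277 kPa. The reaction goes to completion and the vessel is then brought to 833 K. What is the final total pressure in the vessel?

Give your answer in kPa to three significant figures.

With V and T fixed, P_i ∝ n_i, so the mole ratios apply directly to partial pressures at 490 °C.
P(O2) required for 1200 kPa of SO2 = (1/2) × 1200 = 600.0 kPa; available 277 kPa, so O2 is limiting.
P(SO2) remaining = 1200 − (2/1) × 277 = 646.0 kPa
P(gaseous products) = (2)/1 × 277 = 554.0 kPa
P_total at 490 °C = 646.0 + 554.0 = 1200 kPa
Scaling to 833 K: P = 1200 × 833/763.15 = 1310 kPa

1310 kPa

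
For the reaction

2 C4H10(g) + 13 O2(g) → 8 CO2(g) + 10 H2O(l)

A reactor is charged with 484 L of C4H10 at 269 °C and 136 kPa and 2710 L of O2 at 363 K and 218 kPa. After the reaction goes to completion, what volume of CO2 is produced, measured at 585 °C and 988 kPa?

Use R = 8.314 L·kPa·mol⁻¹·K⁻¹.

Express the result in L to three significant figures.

n(C4H10) = PV/RT = (136 × 484) / (8.314 × 542.15) = 14.60 mol
n(O2) = PV/RT = (218 × 2710) / (8.314 × 363) = 195.8 mol
For 14.60 mol C4H10, stoichiometry requires (13/2) × 14.60 = 94.90 mol O2; 195.8 mol is available, so C4H10 is limiting.
n(CO2) = (8/2) × 14.60 = 58.40 mol
V(CO2) = nRT/P = 58.40 × 8.314 × 858.15 / 988 = 421.7 L

422 L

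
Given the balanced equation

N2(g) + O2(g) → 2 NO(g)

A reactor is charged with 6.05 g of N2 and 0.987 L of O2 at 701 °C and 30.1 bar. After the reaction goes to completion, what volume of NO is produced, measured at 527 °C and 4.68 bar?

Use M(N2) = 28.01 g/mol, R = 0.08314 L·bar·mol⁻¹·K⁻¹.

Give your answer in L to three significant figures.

6.14 L

n(N2) = 6.05 / 28.01 = 0.2160 mol
n(O2) = PV/RT = (30.1 × 0.987) / (0.08314 × 974.15) = 0.3668 mol
For 0.2160 mol N2, stoichiometry requires (1/1) × 0.2160 = 0.2160 mol O2; 0.3668 mol is available, so N2 is limiting.
n(NO) = (2/1) × 0.2160 = 0.4320 mol
V(NO) = nRT/P = 0.4320 × 0.08314 × 800.15 / 4.68 = 6.141 L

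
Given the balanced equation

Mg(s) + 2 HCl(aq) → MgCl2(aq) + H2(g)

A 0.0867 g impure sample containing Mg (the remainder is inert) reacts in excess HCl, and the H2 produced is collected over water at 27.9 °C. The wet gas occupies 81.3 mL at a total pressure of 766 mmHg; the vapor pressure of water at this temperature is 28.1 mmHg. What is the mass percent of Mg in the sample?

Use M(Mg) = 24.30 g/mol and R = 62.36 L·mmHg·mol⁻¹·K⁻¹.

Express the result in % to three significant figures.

89.6 %

P(H2) = 766 − 28.1 = 737.9 mmHg
n(H2) = PV/RT = (737.9 × 0.08130) / (62.36 × 301.05) = 0.003196 mol
n(Mg) = (1/1) × 0.003196 = 0.003196 mol
m(Mg) = 0.003196 × 24.30 = 0.07766 g
%Mg = 0.07766 / 0.0867 × 100 = 89.57%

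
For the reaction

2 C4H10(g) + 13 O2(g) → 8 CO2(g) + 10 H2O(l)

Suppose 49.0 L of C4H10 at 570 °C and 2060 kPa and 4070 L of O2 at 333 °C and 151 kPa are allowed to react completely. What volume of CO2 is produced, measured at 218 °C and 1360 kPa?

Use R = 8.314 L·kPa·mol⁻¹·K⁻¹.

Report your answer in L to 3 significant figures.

n(C4H10) = PV/RT = (2060 × 49.0) / (8.314 × 843.15) = 14.40 mol
n(O2) = PV/RT = (151 × 4070) / (8.314 × 606.15) = 121.9 mol
For 14.40 mol C4H10, stoichiometry requires (13/2) × 14.40 = 93.60 mol O2; 121.9 mol is available, so C4H10 is limiting.
n(CO2) = (8/2) × 14.40 = 57.60 mol
V(CO2) = nRT/P = 57.60 × 8.314 × 491.15 / 1360 = 172.9 L

173 L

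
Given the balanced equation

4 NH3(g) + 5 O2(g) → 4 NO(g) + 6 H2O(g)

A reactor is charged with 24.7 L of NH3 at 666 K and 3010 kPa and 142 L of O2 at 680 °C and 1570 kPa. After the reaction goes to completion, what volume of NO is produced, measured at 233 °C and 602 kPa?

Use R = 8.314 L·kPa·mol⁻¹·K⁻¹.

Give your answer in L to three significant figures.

93.9 L

n(NH3) = PV/RT = (3010 × 24.7) / (8.314 × 666) = 13.43 mol
n(O2) = PV/RT = (1570 × 142) / (8.314 × 953.15) = 28.13 mol
For 13.43 mol NH3, stoichiometry requires (5/4) × 13.43 = 16.79 mol O2; 28.13 mol is available, so NH3 is limiting.
n(NO) = (4/4) × 13.43 = 13.43 mol
V(NO) = nRT/P = 13.43 × 8.314 × 506.15 / 602 = 93.88 L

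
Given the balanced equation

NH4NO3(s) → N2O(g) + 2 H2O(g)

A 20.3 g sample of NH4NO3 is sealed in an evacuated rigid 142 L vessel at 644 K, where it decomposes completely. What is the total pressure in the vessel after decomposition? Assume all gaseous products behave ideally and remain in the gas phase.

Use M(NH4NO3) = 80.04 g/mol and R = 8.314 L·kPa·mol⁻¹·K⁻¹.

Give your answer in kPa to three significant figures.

28.7 kPa

n(NH4NO3) = 20.3 / 80.04 = 0.2536 mol
n(gas produced) = (3/1) × 0.2536 = 0.7608 mol
P = nRT/V = 0.7608 × 8.314 × 644 / 142 = 28.69 kPa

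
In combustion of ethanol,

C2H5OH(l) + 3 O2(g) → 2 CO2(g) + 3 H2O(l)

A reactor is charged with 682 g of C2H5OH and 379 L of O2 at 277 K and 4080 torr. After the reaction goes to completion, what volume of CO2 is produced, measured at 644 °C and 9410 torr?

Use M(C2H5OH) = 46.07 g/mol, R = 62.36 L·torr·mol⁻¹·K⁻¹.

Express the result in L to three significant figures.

n(C2H5OH) = 682 / 46.07 = 14.80 mol
n(O2) = PV/RT = (4080 × 379) / (62.36 × 277) = 89.52 mol
For 14.80 mol C2H5OH, stoichiometry requires (3/1) × 14.80 = 44.40 mol O2; 89.52 mol is available, so C2H5OH is limiting.
n(CO2) = (2/1) × 14.80 = 29.60 mol
V(CO2) = nRT/P = 29.60 × 62.36 × 917.15 / 9410 = 179.9 L

180 L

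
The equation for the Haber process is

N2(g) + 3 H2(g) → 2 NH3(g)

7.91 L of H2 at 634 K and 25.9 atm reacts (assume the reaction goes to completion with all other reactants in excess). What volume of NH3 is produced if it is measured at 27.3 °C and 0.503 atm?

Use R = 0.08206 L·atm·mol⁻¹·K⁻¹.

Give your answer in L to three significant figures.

n(H2) = PV/RT = (25.9 × 7.91) / (0.08206 × 634) = 3.938 mol
n(NH3) = (2/3) × 3.938 = 2.625 mol
V = nRT/P = 2.625 × 0.08206 × 300.45 / 0.503 = 128.7 L

129 L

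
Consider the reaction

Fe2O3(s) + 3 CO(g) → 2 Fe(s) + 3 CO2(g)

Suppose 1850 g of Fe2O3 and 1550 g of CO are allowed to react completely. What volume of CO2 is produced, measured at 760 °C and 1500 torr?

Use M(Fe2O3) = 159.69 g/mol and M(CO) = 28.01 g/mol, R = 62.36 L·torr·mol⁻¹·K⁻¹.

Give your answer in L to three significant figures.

n(Fe2O3) = 1850 / 159.69 = 11.58 mol
n(CO) = 1550 / 28.01 = 55.34 mol
For 11.58 mol Fe2O3, stoichiometry requires (3/1) × 11.58 = 34.74 mol CO; 55.34 mol is available, so Fe2O3 is limiting.
n(CO2) = (3/1) × 11.58 = 34.74 mol
V(CO2) = nRT/P = 34.74 × 62.36 × 1033.15 / 1500 = 1492 L

1490 L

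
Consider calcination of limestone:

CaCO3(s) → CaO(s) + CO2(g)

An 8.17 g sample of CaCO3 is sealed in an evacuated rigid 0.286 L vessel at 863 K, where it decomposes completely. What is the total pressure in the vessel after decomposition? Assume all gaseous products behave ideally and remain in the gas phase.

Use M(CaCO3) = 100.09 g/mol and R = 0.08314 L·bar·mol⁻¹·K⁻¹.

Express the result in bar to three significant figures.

20.5 bar

n(CaCO3) = 8.17 / 100.09 = 0.08163 mol
n(gas produced) = (1/1) × 0.08163 = 0.08163 mol
P = nRT/V = 0.08163 × 0.08314 × 863 / 0.286 = 20.48 bar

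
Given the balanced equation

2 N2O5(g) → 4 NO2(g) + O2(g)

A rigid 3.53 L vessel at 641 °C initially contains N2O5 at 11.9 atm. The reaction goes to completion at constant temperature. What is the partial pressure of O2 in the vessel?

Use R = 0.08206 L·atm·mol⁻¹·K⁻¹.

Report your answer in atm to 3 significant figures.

5.95 atm

n(N2O5)₀ = PV/RT = (11.9 × 3.53) / (0.08206 × 914.15) = 0.5600 mol
n(O2) = (1/2) × 0.5600 = 0.2800 mol
P(O2) = nRT/V = 0.2800 × 0.08206 × 914.15 / 3.53 = 5.950 atm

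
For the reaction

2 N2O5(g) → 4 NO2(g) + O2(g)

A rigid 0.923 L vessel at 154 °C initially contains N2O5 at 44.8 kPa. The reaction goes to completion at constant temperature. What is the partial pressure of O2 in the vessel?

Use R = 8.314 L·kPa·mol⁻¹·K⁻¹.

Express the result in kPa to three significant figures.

22.4 kPa

n(N2O5)₀ = PV/RT = (44.8 × 0.923) / (8.314 × 427.15) = 0.01164 mol
n(O2) = (1/2) × 0.01164 = 0.005820 mol
P(O2) = nRT/V = 0.005820 × 8.314 × 427.15 / 0.923 = 22.39 kPa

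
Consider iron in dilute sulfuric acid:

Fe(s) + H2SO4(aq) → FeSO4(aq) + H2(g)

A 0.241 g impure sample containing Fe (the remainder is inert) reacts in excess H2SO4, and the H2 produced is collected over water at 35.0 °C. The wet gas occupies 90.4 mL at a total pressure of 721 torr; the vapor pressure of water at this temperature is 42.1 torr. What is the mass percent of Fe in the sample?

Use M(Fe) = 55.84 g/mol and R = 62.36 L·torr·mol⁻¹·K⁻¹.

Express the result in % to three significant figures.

P(H2) = 721 − 42.1 = 678.9 torr
n(H2) = PV/RT = (678.9 × 0.09040) / (62.36 × 308.15) = 0.003194 mol
n(Fe) = (1/1) × 0.003194 = 0.003194 mol
m(Fe) = 0.003194 × 55.84 = 0.1784 g
%Fe = 0.1784 / 0.241 × 100 = 74.02%

74.0 %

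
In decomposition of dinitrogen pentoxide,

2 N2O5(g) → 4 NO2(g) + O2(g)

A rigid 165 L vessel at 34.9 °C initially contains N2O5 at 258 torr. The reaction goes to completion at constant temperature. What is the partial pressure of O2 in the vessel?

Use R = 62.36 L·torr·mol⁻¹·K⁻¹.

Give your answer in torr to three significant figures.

n(N2O5)₀ = PV/RT = (258 × 165) / (62.36 × 308.05) = 2.216 mol
n(O2) = (1/2) × 2.216 = 1.108 mol
P(O2) = nRT/V = 1.108 × 62.36 × 308.05 / 165 = 129.0 torr

129 torr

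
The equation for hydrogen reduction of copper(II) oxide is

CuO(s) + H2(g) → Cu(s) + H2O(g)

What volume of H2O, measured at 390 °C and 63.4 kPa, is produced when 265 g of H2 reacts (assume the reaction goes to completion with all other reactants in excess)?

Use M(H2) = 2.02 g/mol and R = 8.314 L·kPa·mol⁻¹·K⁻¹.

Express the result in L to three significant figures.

n(H2) = 265.0 / 2.02 = 131.2 mol
n(H2O) = (1/1) × 131.2 = 131.2 mol
V = nRT/P = 131.2 × 8.314 × 663.15 / 63.4 = 11410 L

11400 L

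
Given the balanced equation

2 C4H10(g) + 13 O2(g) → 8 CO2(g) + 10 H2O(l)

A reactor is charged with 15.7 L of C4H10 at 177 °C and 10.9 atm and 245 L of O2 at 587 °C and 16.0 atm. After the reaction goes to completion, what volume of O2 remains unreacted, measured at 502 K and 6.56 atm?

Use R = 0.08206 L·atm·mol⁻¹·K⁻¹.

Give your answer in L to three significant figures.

160 L

n(C4H10) = PV/RT = (10.9 × 15.7) / (0.08206 × 450.15) = 4.633 mol
n(O2) = PV/RT = (16.0 × 245) / (0.08206 × 860.15) = 55.54 mol
For 4.633 mol C4H10, stoichiometry requires (13/2) × 4.633 = 30.11 mol O2; 55.54 mol is available, so C4H10 is limiting.
n(O2) consumed = (13/2) × 4.633 = 30.11 mol; remaining = 55.54 − 30.11 = 25.43 mol
V(O2) = nRT/P = 25.43 × 0.08206 × 502 / 6.56 = 159.7 L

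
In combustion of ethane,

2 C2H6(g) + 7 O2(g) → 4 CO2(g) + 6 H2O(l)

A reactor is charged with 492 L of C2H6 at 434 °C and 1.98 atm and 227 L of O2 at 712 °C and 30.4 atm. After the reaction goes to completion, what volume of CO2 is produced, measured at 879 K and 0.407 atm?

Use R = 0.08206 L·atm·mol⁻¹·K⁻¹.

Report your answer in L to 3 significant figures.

5950 L

n(C2H6) = PV/RT = (1.98 × 492) / (0.08206 × 707.15) = 16.79 mol
n(O2) = PV/RT = (30.4 × 227) / (0.08206 × 985.15) = 85.36 mol
For 16.79 mol C2H6, stoichiometry requires (7/2) × 16.79 = 58.77 mol O2; 85.36 mol is available, so C2H6 is limiting.
n(CO2) = (4/2) × 16.79 = 33.58 mol
V(CO2) = nRT/P = 33.58 × 0.08206 × 879 / 0.407 = 5951 L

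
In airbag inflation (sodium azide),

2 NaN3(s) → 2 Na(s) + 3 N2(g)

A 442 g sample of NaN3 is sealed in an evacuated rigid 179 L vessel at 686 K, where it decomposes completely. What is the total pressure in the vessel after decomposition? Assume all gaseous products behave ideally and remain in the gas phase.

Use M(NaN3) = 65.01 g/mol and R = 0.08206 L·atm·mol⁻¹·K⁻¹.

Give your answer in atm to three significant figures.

n(NaN3) = 442 / 65.01 = 6.799 mol
n(gas produced) = (3/2) × 6.799 = 10.20 mol
P = nRT/V = 10.20 × 0.08206 × 686 / 179 = 3.208 atm

3.21 atm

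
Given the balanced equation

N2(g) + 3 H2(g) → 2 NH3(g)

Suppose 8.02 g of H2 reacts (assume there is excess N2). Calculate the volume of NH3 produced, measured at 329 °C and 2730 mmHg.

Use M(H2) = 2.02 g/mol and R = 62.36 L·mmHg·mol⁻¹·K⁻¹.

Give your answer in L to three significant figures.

36.4 L

n(H2) = 8.020 / 2.02 = 3.970 mol
n(NH3) = (2/3) × 3.970 = 2.647 mol
V = nRT/P = 2.647 × 62.36 × 602.15 / 2730 = 36.41 L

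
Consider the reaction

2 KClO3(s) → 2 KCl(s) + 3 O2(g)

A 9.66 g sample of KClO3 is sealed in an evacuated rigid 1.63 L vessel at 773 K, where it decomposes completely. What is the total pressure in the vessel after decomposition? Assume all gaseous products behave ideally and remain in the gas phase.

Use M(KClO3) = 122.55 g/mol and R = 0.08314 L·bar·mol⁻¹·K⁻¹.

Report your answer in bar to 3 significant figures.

4.66 bar

n(KClO3) = 9.66 / 122.55 = 0.07882 mol
n(gas produced) = (3/2) × 0.07882 = 0.1182 mol
P = nRT/V = 0.1182 × 0.08314 × 773 / 1.63 = 4.660 bar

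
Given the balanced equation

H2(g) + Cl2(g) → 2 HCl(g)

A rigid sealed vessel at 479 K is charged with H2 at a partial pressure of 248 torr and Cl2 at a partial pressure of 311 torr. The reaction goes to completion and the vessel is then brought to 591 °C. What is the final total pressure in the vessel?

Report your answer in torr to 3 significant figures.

Because the vessel is rigid and T is held at 479 K, work the stoichiometry in partial pressures (P_i = n_iRT/V).
P(Cl2) required for 248 torr of H2 = (1/1) × 248 = 248.0 torr; available 311 torr, so H2 is limiting.
P(Cl2) remaining = 311 − (1/1) × 248 = 63.00 torr
P(gaseous products) = (2)/1 × 248 = 496.0 torr
P_total at 479 K = 63.00 + 496.0 = 559.0 torr
Scaling to 591 °C: P = 559.0 × 864.15/479 = 1008 torr

1010 torr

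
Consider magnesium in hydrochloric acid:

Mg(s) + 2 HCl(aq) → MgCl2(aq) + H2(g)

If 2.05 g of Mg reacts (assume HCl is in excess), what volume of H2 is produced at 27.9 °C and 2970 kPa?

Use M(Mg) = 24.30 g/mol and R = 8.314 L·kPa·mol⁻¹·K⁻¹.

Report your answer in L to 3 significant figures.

n(Mg) = 2.050 / 24.30 = 0.08436 mol
n(H2) = (1/1) × 0.08436 = 0.08436 mol
V = nRT/P = 0.08436 × 8.314 × 301.05 / 2970 = 0.07109 L

0.0711 L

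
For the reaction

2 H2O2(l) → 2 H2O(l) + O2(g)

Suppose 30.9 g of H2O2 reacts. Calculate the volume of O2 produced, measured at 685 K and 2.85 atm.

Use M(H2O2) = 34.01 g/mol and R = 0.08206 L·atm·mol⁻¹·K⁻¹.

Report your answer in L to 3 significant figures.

n(H2O2) = 30.90 / 34.01 = 0.9086 mol
n(O2) = (1/2) × 0.9086 = 0.4543 mol
V = nRT/P = 0.4543 × 0.08206 × 685 / 2.85 = 8.960 L

8.96 L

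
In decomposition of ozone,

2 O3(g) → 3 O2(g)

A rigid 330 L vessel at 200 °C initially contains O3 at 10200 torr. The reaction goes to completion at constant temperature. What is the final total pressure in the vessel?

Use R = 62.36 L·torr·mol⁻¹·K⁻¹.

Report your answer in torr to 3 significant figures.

15300 torr

Since T and V are fixed, P_final/P_initial = n_final/n_initial = 3/2.
P_final = (3/2) × 10200 = 15300 torr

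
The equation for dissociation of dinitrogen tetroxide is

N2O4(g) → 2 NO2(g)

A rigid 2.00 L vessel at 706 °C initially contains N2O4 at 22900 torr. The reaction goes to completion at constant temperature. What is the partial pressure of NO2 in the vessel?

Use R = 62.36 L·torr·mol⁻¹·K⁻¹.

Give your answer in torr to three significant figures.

45800 torr

n(N2O4)₀ = PV/RT = (22900 × 2.00) / (62.36 × 979.15) = 0.7501 mol
n(NO2) = (2/1) × 0.7501 = 1.500 mol
P(NO2) = nRT/V = 1.500 × 62.36 × 979.15 / 2.00 = 45790 torr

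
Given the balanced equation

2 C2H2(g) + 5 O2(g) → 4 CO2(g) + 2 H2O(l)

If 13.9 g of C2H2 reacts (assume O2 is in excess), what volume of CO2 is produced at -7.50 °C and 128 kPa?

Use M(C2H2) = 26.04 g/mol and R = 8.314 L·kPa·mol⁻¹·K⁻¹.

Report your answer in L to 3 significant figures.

18.4 L

n(C2H2) = 13.90 / 26.04 = 0.5338 mol
n(CO2) = (4/2) × 0.5338 = 1.068 mol
V = nRT/P = 1.068 × 8.314 × 265.65 / 128 = 18.43 L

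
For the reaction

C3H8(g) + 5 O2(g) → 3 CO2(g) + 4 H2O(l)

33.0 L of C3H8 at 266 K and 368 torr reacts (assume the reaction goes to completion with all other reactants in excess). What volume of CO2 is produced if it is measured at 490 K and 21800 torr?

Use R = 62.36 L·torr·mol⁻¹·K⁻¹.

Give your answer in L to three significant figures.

3.08 L

n(C3H8) = PV/RT = (368 × 33.0) / (62.36 × 266) = 0.7321 mol
n(CO2) = (3/1) × 0.7321 = 2.196 mol
V = nRT/P = 2.196 × 62.36 × 490 / 21800 = 3.078 L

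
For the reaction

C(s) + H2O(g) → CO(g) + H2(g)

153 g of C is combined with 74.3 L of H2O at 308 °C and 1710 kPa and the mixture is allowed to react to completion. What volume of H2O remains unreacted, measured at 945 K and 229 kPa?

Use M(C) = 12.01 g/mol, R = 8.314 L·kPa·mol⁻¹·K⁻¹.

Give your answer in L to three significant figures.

465 L

n(C) = 153 / 12.01 = 12.74 mol
n(H2O) = PV/RT = (1710 × 74.3) / (8.314 × 581.15) = 26.30 mol
For 12.74 mol C, stoichiometry requires (1/1) × 12.74 = 12.74 mol H2O; 26.30 mol is available, so C is limiting.
n(H2O) consumed = (1/1) × 12.74 = 12.74 mol; remaining = 26.30 − 12.74 = 13.56 mol
V(H2O) = nRT/P = 13.56 × 8.314 × 945 / 229 = 465.2 L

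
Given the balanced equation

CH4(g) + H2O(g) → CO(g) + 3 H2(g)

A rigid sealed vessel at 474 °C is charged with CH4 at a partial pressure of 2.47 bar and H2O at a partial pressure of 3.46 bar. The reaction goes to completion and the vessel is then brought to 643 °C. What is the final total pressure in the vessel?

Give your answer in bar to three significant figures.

13.3 bar

With V and T fixed, P_i ∝ n_i, so the mole ratios apply directly to partial pressures at 474 °C.
P(H2O) required for 2.47 bar of CH4 = (1/1) × 2.47 = 2.470 bar; available 3.46 bar, so CH4 is limiting.
P(H2O) remaining = 3.46 − (1/1) × 2.47 = 0.9900 bar
P(gaseous products) = (1+3)/1 × 2.47 = 9.880 bar
P_total at 474 °C = 0.9900 + 9.880 = 10.87 bar
Scaling to 643 °C: P = 10.87 × 916.15/747.15 = 13.33 bar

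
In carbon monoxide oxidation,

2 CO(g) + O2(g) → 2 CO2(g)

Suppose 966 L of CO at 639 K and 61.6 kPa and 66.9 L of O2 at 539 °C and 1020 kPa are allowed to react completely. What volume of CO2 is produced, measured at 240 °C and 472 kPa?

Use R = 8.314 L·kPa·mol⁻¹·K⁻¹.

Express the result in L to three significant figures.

n(CO) = PV/RT = (61.6 × 966) / (8.314 × 639) = 11.20 mol
n(O2) = PV/RT = (1020 × 66.9) / (8.314 × 812.15) = 10.11 mol
For 11.20 mol CO, stoichiometry requires (1/2) × 11.20 = 5.600 mol O2; 10.11 mol is available, so CO is limiting.
n(CO2) = (2/2) × 11.20 = 11.20 mol
V(CO2) = nRT/P = 11.20 × 8.314 × 513.15 / 472 = 101.2 L

101 L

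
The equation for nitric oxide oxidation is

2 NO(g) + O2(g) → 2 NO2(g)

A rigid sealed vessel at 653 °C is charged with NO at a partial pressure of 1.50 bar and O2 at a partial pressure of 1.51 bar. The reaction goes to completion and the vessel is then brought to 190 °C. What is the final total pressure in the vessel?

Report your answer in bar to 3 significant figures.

1.13 bar

At constant V, partial pressures at 653 °C are proportional to moles, so apply stoichiometry directly to pressures.
P(O2) required for 1.50 bar of NO = (1/2) × 1.50 = 0.7500 bar; available 1.51 bar, so NO is limiting.
P(O2) remaining = 1.51 − (1/2) × 1.50 = 0.7600 bar
P(gaseous products) = (2)/2 × 1.50 = 1.500 bar
P_total at 653 °C = 0.7600 + 1.500 = 2.260 bar
Scaling to 190 °C: P = 2.260 × 463.15/926.15 = 1.130 bar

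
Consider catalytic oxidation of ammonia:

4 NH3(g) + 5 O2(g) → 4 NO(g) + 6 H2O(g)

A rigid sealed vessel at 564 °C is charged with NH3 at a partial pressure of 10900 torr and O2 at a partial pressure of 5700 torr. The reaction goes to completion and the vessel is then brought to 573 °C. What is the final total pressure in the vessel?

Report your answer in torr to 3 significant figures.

Because the vessel is rigid and T is held at 564 °C, work the stoichiometry in partial pressures (P_i = n_iRT/V).
P(O2) required for 10900 torr of NH3 = (5/4) × 10900 = 13620 torr; available 5700 torr, so O2 is limiting.
P(NH3) remaining = 10900 − (4/5) × 5700 = 6340 torr
P(gaseous products) = (4+6)/5 × 5700 = 11400 torr
P_total at 564 °C = 6340 + 11400 = 17740 torr
Scaling to 573 °C: P = 17740 × 846.15/837.15 = 17930 torr

17900 torr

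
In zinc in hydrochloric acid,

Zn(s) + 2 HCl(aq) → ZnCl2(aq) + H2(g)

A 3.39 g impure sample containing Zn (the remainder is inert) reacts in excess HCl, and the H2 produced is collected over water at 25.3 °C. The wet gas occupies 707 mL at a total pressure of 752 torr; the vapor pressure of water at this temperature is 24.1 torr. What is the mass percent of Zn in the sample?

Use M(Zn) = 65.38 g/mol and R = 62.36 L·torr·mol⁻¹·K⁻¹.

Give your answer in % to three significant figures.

53.3 %

P(H2) = 752 − 24.1 = 727.9 torr
n(H2) = PV/RT = (727.9 × 0.7070) / (62.36 × 298.45) = 0.02765 mol
n(Zn) = (1/1) × 0.02765 = 0.02765 mol
m(Zn) = 0.02765 × 65.38 = 1.808 g
%Zn = 1.808 / 3.39 × 100 = 53.33%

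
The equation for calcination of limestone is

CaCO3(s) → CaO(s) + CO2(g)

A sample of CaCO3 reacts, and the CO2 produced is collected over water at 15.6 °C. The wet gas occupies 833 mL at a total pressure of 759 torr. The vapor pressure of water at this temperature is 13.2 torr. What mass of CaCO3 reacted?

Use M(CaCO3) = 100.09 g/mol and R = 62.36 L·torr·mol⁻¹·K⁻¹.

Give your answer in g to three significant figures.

P(CO2) = 759 − 13.2 = 745.8 torr
n(CO2) = PV/RT = (745.8 × 0.8330) / (62.36 × 288.75) = 0.03450 mol
n(CaCO3) = (1/1) × 0.03450 = 0.03450 mol
m(CaCO3) = 0.03450 × 100.09 = 3.453 g

3.45 g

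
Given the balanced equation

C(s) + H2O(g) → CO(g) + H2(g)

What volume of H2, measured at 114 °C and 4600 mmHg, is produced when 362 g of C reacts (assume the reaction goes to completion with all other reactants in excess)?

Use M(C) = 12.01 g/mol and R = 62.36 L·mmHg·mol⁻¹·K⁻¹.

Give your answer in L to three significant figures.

158 L

n(C) = 362.0 / 12.01 = 30.14 mol
n(H2) = (1/1) × 30.14 = 30.14 mol
V = nRT/P = 30.14 × 62.36 × 387.15 / 4600 = 158.2 L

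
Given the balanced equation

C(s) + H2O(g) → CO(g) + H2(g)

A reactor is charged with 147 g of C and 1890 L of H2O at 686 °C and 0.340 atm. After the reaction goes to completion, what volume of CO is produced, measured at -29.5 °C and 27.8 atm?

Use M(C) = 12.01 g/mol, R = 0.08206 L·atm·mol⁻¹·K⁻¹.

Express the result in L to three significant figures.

5.87 L

n(C) = 147 / 12.01 = 12.24 mol
n(H2O) = PV/RT = (0.340 × 1890) / (0.08206 × 959.15) = 8.164 mol
For 12.24 mol C, stoichiometry requires (1/1) × 12.24 = 12.24 mol H2O; 8.164 mol is available, so H2O is limiting.
n(CO) = (1/1) × 8.164 = 8.164 mol
V(CO) = nRT/P = 8.164 × 0.08206 × 243.65 / 27.8 = 5.872 L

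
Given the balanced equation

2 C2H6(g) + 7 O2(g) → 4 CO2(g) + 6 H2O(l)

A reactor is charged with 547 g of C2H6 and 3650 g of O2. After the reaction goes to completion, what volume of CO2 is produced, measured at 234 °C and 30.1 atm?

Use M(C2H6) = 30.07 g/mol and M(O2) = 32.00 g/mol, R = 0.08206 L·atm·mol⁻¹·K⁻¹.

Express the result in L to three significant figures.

n(C2H6) = 547 / 30.07 = 18.19 mol
n(O2) = 3650 / 32.00 = 114.1 mol
For 18.19 mol C2H6, stoichiometry requires (7/2) × 18.19 = 63.67 mol O2; 114.1 mol is available, so C2H6 is limiting.
n(CO2) = (4/2) × 18.19 = 36.38 mol
V(CO2) = nRT/P = 36.38 × 0.08206 × 507.15 / 30.1 = 50.30 L

50.3 L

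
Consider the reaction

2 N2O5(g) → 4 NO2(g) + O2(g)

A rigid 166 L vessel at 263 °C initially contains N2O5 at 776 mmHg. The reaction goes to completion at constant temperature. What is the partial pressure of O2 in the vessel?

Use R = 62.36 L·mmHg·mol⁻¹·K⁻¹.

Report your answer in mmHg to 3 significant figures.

388 mmHg

n(N2O5)₀ = PV/RT = (776 × 166) / (62.36 × 536.15) = 3.853 mol
n(O2) = (1/2) × 3.853 = 1.927 mol
P(O2) = nRT/V = 1.927 × 62.36 × 536.15 / 166 = 388.1 mmHg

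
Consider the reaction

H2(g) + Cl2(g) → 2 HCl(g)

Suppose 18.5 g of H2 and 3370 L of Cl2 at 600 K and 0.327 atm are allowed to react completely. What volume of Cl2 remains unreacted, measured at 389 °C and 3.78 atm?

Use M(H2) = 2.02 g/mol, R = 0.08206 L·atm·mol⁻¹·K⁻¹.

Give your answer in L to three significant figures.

190 L

n(H2) = 18.5 / 2.02 = 9.158 mol
n(Cl2) = PV/RT = (0.327 × 3370) / (0.08206 × 600) = 22.38 mol
For 9.158 mol H2, stoichiometry requires (1/1) × 9.158 = 9.158 mol Cl2; 22.38 mol is available, so H2 is limiting.
n(Cl2) consumed = (1/1) × 9.158 = 9.158 mol; remaining = 22.38 − 9.158 = 13.22 mol
V(Cl2) = nRT/P = 13.22 × 0.08206 × 662.15 / 3.78 = 190.0 L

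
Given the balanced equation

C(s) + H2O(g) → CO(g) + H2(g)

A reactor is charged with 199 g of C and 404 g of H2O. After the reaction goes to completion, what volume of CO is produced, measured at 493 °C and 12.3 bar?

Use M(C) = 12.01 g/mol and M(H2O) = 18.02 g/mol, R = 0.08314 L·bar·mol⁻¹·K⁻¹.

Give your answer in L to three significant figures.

n(C) = 199 / 12.01 = 16.57 mol
n(H2O) = 404 / 18.02 = 22.42 mol
For 16.57 mol C, stoichiometry requires (1/1) × 16.57 = 16.57 mol H2O; 22.42 mol is available, so C is limiting.
n(CO) = (1/1) × 16.57 = 16.57 mol
V(CO) = nRT/P = 16.57 × 0.08314 × 766.15 / 12.3 = 85.81 L

85.8 L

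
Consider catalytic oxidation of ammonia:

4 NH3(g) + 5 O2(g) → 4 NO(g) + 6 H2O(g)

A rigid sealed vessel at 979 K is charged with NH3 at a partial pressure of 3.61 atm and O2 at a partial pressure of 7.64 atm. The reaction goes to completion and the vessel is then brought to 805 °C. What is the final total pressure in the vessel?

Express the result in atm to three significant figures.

Because the vessel is rigid and T is held at 979 K, work the stoichiometry in partial pressures (P_i = n_iRT/V).
P(O2) required for 3.61 atm of NH3 = (5/4) × 3.61 = 4.513 atm; available 7.64 atm, so NH3 is limiting.
P(O2) remaining = 7.64 − (5/4) × 3.61 = 3.127 atm
P(gaseous products) = (4+6)/4 × 3.61 = 9.025 atm
P_total at 979 K = 3.127 + 9.025 = 12.15 atm
Scaling to 805 °C: P = 12.15 × 1078.15/979 = 13.38 atm

13.4 atm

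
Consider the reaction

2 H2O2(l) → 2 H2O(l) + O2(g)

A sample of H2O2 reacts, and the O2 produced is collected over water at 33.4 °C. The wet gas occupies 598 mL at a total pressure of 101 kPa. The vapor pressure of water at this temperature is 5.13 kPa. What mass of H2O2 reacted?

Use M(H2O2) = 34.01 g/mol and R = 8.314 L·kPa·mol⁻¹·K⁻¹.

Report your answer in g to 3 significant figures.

P(O2) = 101 − 5.13 = 95.87 kPa
n(O2) = PV/RT = (95.87 × 0.5980) / (8.314 × 306.55) = 0.02249 mol
n(H2O2) = (2/1) × 0.02249 = 0.04498 mol
m(H2O2) = 0.04498 × 34.01 = 1.530 g

1.53 g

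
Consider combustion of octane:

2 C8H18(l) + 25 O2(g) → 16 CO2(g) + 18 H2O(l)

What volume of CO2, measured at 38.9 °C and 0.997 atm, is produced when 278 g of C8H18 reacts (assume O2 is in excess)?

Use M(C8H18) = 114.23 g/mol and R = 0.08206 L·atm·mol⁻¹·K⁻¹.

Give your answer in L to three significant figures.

n(C8H18) = 278.0 / 114.23 = 2.434 mol
n(CO2) = (16/2) × 2.434 = 19.47 mol
V = nRT/P = 19.47 × 0.08206 × 312.05 / 0.997 = 500.1 L

500 L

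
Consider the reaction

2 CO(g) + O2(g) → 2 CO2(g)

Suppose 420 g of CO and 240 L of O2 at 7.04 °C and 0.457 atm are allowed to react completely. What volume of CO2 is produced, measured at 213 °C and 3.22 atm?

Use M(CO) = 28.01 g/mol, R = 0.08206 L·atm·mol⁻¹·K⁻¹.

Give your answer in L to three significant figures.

n(CO) = 420 / 28.01 = 14.99 mol
n(O2) = PV/RT = (0.457 × 240) / (0.08206 × 280.19) = 4.770 mol
For 14.99 mol CO, stoichiometry requires (1/2) × 14.99 = 7.495 mol O2; 4.770 mol is available, so O2 is limiting.
n(CO2) = (2/1) × 4.770 = 9.540 mol
V(CO2) = nRT/P = 9.540 × 0.08206 × 486.15 / 3.22 = 118.2 L

118 L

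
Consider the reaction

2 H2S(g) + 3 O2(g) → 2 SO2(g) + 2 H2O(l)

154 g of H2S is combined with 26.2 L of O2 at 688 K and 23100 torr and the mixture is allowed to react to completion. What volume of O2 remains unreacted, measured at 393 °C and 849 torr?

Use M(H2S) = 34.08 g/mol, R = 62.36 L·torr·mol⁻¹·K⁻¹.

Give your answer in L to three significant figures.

359 L

n(H2S) = 154 / 34.08 = 4.519 mol
n(O2) = PV/RT = (23100 × 26.2) / (62.36 × 688) = 14.11 mol
For 4.519 mol H2S, stoichiometry requires (3/2) × 4.519 = 6.779 mol O2; 14.11 mol is available, so H2S is limiting.
n(O2) consumed = (3/2) × 4.519 = 6.779 mol; remaining = 14.11 − 6.779 = 7.331 mol
V(O2) = nRT/P = 7.331 × 62.36 × 666.15 / 849 = 358.7 L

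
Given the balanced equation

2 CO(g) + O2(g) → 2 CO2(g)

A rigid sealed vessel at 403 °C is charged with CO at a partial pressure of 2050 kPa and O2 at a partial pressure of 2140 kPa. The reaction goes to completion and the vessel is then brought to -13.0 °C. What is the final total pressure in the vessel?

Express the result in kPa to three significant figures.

With V and T fixed, P_i ∝ n_i, so the mole ratios apply directly to partial pressures at 403 °C.
P(O2) required for 2050 kPa of CO = (1/2) × 2050 = 1025 kPa; available 2140 kPa, so CO is limiting.
P(O2) remaining = 2140 − (1/2) × 2050 = 1115 kPa
P(gaseous products) = (2)/2 × 2050 = 2050 kPa
P_total at 403 °C = 1115 + 2050 = 3165 kPa
Scaling to -13.0 °C: P = 3165 × 260.15/676.15 = 1218 kPa

1220 kPa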